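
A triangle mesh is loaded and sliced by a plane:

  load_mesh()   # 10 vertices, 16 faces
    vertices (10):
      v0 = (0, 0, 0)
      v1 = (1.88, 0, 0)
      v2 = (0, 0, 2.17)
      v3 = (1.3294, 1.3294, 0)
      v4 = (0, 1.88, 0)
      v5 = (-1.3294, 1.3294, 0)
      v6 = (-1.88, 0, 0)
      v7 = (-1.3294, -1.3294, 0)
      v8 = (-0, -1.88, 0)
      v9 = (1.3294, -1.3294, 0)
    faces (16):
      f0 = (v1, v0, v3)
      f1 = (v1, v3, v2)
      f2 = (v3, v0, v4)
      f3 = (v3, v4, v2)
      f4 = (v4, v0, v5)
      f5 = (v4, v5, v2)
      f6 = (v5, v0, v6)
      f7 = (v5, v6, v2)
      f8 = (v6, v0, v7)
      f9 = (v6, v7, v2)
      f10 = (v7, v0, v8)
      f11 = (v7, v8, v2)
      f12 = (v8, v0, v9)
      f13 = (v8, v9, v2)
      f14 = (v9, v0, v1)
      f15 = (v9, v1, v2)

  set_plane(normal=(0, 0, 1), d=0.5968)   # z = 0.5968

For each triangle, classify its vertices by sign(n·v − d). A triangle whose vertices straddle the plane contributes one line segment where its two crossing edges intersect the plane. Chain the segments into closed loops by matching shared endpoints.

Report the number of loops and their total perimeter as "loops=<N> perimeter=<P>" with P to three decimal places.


Straddling triangles (8 of 16):
  (v1,v3,v2) [--+] → (0.963784, 0.963784, 0.5968)–(1.36296, 0, 0.5968)  len=1.0432
  (v3,v4,v2) [--+] → (0, 1.36296, 0.5968)–(0.963784, 0.963784, 0.5968)  len=1.0432
  (v4,v5,v2) [--+] → (-0.963784, 0.963784, 0.5968)–(0, 1.36296, 0.5968)  len=1.0432
  (v5,v6,v2) [--+] → (-1.36296, 0, 0.5968)–(-0.963784, 0.963784, 0.5968)  len=1.0432
  (v6,v7,v2) [--+] → (-0.963784, -0.963784, 0.5968)–(-1.36296, 0, 0.5968)  len=1.0432
  (v7,v8,v2) [--+] → (0, -1.36296, 0.5968)–(-0.963784, -0.963784, 0.5968)  len=1.0432
  (v8,v9,v2) [--+] → (0.963784, -0.963784, 0.5968)–(0, -1.36296, 0.5968)  len=1.0432
  (v9,v1,v2) [--+] → (1.36296, 0, 0.5968)–(0.963784, -0.963784, 0.5968)  len=1.0432

Chained into 1 loop(s):
  loop 1: 8 segments, perimeter = 8.3454
Total perimeter = 8.345

loops=1 perimeter=8.345


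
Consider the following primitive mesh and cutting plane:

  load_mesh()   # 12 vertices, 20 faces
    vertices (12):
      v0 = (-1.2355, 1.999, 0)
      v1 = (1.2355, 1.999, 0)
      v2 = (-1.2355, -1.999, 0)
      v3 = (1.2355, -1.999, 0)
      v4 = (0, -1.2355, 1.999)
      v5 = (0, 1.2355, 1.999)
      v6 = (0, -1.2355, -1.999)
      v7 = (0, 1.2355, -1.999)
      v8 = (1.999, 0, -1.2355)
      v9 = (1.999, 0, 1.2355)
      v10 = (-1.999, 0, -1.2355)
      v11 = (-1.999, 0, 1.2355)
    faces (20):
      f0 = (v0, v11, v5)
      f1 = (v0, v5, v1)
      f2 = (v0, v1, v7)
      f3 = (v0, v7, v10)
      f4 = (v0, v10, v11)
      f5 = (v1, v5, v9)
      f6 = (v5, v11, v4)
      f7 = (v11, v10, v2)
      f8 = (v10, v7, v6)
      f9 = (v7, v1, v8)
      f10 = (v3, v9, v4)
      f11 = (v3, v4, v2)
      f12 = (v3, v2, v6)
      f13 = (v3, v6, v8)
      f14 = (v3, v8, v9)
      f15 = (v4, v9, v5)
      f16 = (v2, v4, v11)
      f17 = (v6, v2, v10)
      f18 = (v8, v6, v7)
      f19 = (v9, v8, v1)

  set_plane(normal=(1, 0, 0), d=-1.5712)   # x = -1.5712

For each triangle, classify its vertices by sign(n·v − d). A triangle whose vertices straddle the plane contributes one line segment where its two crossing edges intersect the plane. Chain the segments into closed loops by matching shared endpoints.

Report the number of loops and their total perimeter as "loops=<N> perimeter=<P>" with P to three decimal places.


Straddling triangles (8 of 20):
  (v0,v11,v5) [+-+] → (-1.5712, 1.12007, 0.543232)–(-1.5712, 0.264406, 1.39889)  len=1.2101
  (v0,v7,v10) [++-] → (-1.5712, 0.264406, -1.39889)–(-1.5712, 1.12007, -0.543232)  len=1.2101
  (v0,v10,v11) [+--] → (-1.5712, 1.12007, -0.543232)–(-1.5712, 1.12007, 0.543232)  len=1.0865
  (v5,v11,v4) [+-+] → (-1.5712, 0.264406, 1.39889)–(-1.5712, -0.264406, 1.39889)  len=0.5288
  (v11,v10,v2) [--+] → (-1.5712, -1.12007, -0.543232)–(-1.5712, -1.12007, 0.543232)  len=1.0865
  (v10,v7,v6) [-++] → (-1.5712, 0.264406, -1.39889)–(-1.5712, -0.264406, -1.39889)  len=0.5288
  (v2,v4,v11) [++-] → (-1.5712, -0.264406, 1.39889)–(-1.5712, -1.12007, 0.543232)  len=1.2101
  (v6,v2,v10) [++-] → (-1.5712, -1.12007, -0.543232)–(-1.5712, -0.264406, -1.39889)  len=1.2101

Chained into 1 loop(s):
  loop 1: 8 segments, perimeter = 8.0709
Total perimeter = 8.071

loops=1 perimeter=8.071


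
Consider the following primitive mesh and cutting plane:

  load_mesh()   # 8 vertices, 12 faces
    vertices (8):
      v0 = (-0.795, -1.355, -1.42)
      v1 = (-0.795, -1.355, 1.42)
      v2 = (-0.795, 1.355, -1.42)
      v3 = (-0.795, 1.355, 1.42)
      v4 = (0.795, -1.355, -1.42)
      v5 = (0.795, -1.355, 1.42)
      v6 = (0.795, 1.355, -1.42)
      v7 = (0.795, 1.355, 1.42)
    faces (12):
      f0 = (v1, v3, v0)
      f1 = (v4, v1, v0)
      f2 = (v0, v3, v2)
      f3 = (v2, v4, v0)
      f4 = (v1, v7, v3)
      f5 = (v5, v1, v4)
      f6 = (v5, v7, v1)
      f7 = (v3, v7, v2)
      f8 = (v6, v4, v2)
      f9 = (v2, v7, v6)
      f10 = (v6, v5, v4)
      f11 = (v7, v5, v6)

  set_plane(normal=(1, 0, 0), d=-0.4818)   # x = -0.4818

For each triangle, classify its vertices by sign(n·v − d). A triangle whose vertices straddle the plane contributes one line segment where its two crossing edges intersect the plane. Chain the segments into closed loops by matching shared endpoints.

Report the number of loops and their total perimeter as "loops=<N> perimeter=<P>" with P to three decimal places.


loops=1 perimeter=11.100

Straddling triangles (8 of 12):
  (v4,v1,v0) [+--] → (-0.4818, -1.355, 0.860574)–(-0.4818, -1.355, -1.42)  len=2.2806
  (v2,v4,v0) [-+-] → (-0.4818, 0.821181, -1.42)–(-0.4818, -1.355, -1.42)  len=2.1762
  (v1,v7,v3) [-+-] → (-0.4818, -0.821181, 1.42)–(-0.4818, 1.355, 1.42)  len=2.1762
  (v5,v1,v4) [+-+] → (-0.4818, -1.355, 1.42)–(-0.4818, -1.355, 0.860574)  len=0.5594
  (v5,v7,v1) [++-] → (-0.4818, -0.821181, 1.42)–(-0.4818, -1.355, 1.42)  len=0.5338
  (v3,v7,v2) [-+-] → (-0.4818, 1.355, 1.42)–(-0.4818, 1.355, -0.860574)  len=2.2806
  (v6,v4,v2) [++-] → (-0.4818, 0.821181, -1.42)–(-0.4818, 1.355, -1.42)  len=0.5338
  (v2,v7,v6) [-++] → (-0.4818, 1.355, -0.860574)–(-0.4818, 1.355, -1.42)  len=0.5594

Chained into 1 loop(s):
  loop 1: 8 segments, perimeter = 11.1000
Total perimeter = 11.100


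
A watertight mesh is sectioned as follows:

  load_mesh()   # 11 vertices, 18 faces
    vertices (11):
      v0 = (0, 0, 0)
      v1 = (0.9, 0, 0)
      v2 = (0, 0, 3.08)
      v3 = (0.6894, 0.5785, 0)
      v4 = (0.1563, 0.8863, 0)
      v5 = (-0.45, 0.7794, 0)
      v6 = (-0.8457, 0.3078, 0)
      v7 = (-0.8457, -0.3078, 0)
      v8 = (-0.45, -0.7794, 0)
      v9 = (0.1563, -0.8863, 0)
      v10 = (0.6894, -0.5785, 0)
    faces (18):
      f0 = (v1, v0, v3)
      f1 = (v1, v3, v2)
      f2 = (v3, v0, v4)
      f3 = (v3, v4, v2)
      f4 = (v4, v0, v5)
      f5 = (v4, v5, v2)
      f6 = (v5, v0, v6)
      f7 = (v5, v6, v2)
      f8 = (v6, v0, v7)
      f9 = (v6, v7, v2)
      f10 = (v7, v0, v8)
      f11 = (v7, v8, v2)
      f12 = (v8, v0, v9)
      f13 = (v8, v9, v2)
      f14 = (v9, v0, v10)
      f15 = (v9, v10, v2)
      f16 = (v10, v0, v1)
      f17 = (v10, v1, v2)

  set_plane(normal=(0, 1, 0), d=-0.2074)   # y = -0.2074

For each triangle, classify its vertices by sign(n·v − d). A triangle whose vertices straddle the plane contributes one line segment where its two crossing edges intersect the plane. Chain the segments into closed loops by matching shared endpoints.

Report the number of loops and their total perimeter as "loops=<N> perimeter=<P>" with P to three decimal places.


loops=1 perimeter=6.727

Straddling triangles (10 of 18):
  (v6,v0,v7) [++-] → (-0.569845, -0.2074, 0)–(-0.8457, -0.2074, 0)  len=0.2759
  (v6,v7,v2) [+-+] → (-0.8457, -0.2074, 0)–(-0.569845, -0.2074, 1.00465)  len=1.0418
  (v7,v0,v8) [-+-] → (-0.569845, -0.2074, 0)–(-0.119746, -0.2074, 0)  len=0.4501
  (v7,v8,v2) [--+] → (-0.119746, -0.2074, 2.26041)–(-0.569845, -0.2074, 1.00465)  len=1.3340
  (v8,v0,v9) [-+-] → (-0.119746, -0.2074, 0)–(0.0365752, -0.2074, 0)  len=0.1563
  (v8,v9,v2) [--+] → (0.0365752, -0.2074, 2.35926)–(-0.119746, -0.2074, 2.26041)  len=0.1850
  (v9,v0,v10) [-+-] → (0.0365752, -0.2074, 0)–(0.247159, -0.2074, 0)  len=0.2106
  (v9,v10,v2) [--+] → (0.247159, -0.2074, 1.97578)–(0.0365752, -0.2074, 2.35926)  len=0.4375
  (v10,v0,v1) [-++] → (0.247159, -0.2074, 0)–(0.824497, -0.2074, 0)  len=0.5773
  (v10,v1,v2) [-++] → (0.824497, -0.2074, 0)–(0.247159, -0.2074, 1.97578)  len=2.0584

Chained into 1 loop(s):
  loop 1: 10 segments, perimeter = 6.7269
Total perimeter = 6.727


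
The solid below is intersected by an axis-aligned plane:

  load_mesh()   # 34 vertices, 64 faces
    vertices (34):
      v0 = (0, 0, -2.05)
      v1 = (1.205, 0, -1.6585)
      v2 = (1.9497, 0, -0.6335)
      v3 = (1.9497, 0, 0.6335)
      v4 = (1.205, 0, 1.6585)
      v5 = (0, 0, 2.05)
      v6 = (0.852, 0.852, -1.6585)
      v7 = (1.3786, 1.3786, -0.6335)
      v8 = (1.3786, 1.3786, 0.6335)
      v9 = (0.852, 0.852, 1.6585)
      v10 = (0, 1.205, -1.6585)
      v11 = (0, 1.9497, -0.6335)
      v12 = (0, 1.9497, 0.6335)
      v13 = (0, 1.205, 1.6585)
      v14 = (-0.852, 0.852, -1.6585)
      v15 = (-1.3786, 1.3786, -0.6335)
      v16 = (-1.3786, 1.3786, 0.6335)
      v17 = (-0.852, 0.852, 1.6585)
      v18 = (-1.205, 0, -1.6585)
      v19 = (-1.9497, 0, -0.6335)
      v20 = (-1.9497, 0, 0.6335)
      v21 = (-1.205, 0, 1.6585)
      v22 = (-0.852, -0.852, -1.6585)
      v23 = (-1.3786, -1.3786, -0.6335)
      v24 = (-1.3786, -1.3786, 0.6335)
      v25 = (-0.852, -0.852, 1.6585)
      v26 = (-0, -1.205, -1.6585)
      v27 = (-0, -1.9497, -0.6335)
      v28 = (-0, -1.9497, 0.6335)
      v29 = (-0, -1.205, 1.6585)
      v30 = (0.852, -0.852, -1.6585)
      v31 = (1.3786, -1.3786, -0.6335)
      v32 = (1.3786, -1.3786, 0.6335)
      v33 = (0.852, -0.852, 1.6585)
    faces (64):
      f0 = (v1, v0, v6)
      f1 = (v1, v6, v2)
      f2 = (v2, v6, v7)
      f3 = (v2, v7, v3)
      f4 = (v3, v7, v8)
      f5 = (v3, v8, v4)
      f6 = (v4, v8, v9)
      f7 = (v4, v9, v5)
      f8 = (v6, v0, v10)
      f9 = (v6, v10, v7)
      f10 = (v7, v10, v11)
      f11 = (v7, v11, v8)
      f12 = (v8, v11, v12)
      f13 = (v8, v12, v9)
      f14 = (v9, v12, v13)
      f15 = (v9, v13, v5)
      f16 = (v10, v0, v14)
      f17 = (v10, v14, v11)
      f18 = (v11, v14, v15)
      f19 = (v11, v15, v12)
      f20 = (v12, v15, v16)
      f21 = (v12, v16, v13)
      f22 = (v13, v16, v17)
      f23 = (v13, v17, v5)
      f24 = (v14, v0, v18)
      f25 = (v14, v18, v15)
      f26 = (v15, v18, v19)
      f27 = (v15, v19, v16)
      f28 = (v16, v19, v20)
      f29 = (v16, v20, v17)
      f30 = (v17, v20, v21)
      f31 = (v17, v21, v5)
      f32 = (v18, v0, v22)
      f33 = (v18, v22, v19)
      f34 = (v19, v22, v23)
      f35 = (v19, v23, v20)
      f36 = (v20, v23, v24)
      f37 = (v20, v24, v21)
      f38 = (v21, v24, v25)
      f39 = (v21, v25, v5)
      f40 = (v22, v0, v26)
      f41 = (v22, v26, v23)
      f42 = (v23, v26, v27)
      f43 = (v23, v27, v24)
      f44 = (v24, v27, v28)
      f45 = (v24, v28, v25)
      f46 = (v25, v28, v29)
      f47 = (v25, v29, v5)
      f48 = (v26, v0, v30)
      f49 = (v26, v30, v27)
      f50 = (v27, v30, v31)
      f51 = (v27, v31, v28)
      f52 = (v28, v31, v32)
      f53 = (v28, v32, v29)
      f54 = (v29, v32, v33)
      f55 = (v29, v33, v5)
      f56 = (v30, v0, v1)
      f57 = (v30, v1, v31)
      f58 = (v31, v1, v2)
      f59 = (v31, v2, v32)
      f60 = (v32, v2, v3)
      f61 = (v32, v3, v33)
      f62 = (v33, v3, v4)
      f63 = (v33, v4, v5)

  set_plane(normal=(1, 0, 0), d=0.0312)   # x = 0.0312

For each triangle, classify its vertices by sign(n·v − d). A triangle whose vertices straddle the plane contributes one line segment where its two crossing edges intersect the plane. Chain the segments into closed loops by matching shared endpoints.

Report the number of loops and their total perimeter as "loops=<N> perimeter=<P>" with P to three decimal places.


Straddling triangles (20 of 64):
  (v1,v0,v6) [+-+] → (0.0312, 0, -2.03986)–(0.0312, 0.0312, -2.03566)  len=0.0315
  (v4,v9,v5) [++-] → (0.0312, 0.0312, 2.03566)–(0.0312, 0, 2.03986)  len=0.0315
  (v6,v0,v10) [+--] → (0.0312, 0.0312, -2.03566)–(0.0312, 1.19207, -1.6585)  len=1.2206
  (v6,v10,v7) [+-+] → (0.0312, 1.19207, -1.6585)–(0.0312, 1.20893, -1.6353)  len=0.0287
  (v7,v10,v11) [+--] → (0.0312, 1.20893, -1.6353)–(0.0312, 1.93678, -0.6335)  len=1.2383
  (v7,v11,v8) [+-+] → (0.0312, 1.93678, -0.6335)–(0.0312, 1.93678, -0.604826)  len=0.0287
  (v8,v11,v12) [+--] → (0.0312, 1.93678, -0.604826)–(0.0312, 1.93678, 0.6335)  len=1.2383
  (v8,v12,v9) [+-+] → (0.0312, 1.93678, 0.6335)–(0.0312, 1.9095, 0.671035)  len=0.0464
  (v9,v12,v13) [+--] → (0.0312, 1.9095, 0.671035)–(0.0312, 1.19207, 1.6585)  len=1.2206
  (v9,v13,v5) [+--] → (0.0312, 1.19207, 1.6585)–(0.0312, 0.0312, 2.03566)  len=1.2206
  (v26,v0,v30) [--+] → (0.0312, -0.0312, -2.03566)–(0.0312, -1.19207, -1.6585)  len=1.2206
  (v26,v30,v27) [-+-] → (0.0312, -1.19207, -1.6585)–(0.0312, -1.9095, -0.671035)  len=1.2206
  (v27,v30,v31) [-++] → (0.0312, -1.9095, -0.671035)–(0.0312, -1.93678, -0.6335)  len=0.0464
  (v27,v31,v28) [-+-] → (0.0312, -1.93678, -0.6335)–(0.0312, -1.93678, 0.604826)  len=1.2383
  (v28,v31,v32) [-++] → (0.0312, -1.93678, 0.604826)–(0.0312, -1.93678, 0.6335)  len=0.0287
  (v28,v32,v29) [-+-] → (0.0312, -1.93678, 0.6335)–(0.0312, -1.20893, 1.6353)  len=1.2383
  (v29,v32,v33) [-++] → (0.0312, -1.20893, 1.6353)–(0.0312, -1.19207, 1.6585)  len=0.0287
  (v29,v33,v5) [-+-] → (0.0312, -1.19207, 1.6585)–(0.0312, -0.0312, 2.03566)  len=1.2206
  (v30,v0,v1) [+-+] → (0.0312, -0.0312, -2.03566)–(0.0312, 0, -2.03986)  len=0.0315
  (v33,v4,v5) [++-] → (0.0312, 0, 2.03986)–(0.0312, -0.0312, 2.03566)  len=0.0315

Chained into 1 loop(s):
  loop 1: 20 segments, perimeter = 12.6102
Total perimeter = 12.610

loops=1 perimeter=12.610


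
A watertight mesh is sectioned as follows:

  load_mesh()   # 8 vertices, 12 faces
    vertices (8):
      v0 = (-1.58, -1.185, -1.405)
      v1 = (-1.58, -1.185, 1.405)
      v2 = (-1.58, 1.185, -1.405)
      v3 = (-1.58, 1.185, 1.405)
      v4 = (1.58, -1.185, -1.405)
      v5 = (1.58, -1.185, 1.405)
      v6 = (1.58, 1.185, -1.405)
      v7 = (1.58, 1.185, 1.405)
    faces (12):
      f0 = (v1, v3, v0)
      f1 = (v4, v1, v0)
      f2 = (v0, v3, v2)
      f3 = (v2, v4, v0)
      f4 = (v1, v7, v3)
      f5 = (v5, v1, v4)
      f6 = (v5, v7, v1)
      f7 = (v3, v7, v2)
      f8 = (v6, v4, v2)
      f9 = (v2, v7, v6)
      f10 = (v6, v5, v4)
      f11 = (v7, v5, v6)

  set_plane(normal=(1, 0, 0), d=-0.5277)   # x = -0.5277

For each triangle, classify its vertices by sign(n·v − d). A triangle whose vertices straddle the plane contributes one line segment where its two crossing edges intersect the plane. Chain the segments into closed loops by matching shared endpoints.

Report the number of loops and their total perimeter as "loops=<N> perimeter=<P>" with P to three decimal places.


Straddling triangles (8 of 12):
  (v4,v1,v0) [+--] → (-0.5277, -1.185, 0.469252)–(-0.5277, -1.185, -1.405)  len=1.8743
  (v2,v4,v0) [-+-] → (-0.5277, 0.395775, -1.405)–(-0.5277, -1.185, -1.405)  len=1.5808
  (v1,v7,v3) [-+-] → (-0.5277, -0.395775, 1.405)–(-0.5277, 1.185, 1.405)  len=1.5808
  (v5,v1,v4) [+-+] → (-0.5277, -1.185, 1.405)–(-0.5277, -1.185, 0.469252)  len=0.9357
  (v5,v7,v1) [++-] → (-0.5277, -0.395775, 1.405)–(-0.5277, -1.185, 1.405)  len=0.7892
  (v3,v7,v2) [-+-] → (-0.5277, 1.185, 1.405)–(-0.5277, 1.185, -0.469252)  len=1.8743
  (v6,v4,v2) [++-] → (-0.5277, 0.395775, -1.405)–(-0.5277, 1.185, -1.405)  len=0.7892
  (v2,v7,v6) [-++] → (-0.5277, 1.185, -0.469252)–(-0.5277, 1.185, -1.405)  len=0.9357

Chained into 1 loop(s):
  loop 1: 8 segments, perimeter = 10.3600
Total perimeter = 10.360

loops=1 perimeter=10.360


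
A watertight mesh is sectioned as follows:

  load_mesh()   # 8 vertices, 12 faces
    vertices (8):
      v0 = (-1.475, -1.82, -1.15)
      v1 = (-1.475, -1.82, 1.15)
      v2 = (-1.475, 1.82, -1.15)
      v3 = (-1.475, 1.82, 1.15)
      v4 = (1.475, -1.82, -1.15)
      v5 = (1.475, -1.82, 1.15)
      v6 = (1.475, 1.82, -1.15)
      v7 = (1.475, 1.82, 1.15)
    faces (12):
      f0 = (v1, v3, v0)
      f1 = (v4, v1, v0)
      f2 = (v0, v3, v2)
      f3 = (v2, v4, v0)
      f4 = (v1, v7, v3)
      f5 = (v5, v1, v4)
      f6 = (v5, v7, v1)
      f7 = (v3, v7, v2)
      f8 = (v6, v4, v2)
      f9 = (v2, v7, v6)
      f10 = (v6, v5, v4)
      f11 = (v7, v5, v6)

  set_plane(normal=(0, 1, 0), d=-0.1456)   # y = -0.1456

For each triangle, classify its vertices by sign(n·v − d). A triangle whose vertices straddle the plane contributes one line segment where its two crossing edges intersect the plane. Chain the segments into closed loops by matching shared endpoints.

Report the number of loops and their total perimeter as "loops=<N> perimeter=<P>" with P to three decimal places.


Straddling triangles (8 of 12):
  (v1,v3,v0) [-+-] → (-1.475, -0.1456, 1.15)–(-1.475, -0.1456, -0.092)  len=1.2420
  (v0,v3,v2) [-++] → (-1.475, -0.1456, -0.092)–(-1.475, -0.1456, -1.15)  len=1.0580
  (v2,v4,v0) [+--] → (0.118, -0.1456, -1.15)–(-1.475, -0.1456, -1.15)  len=1.5930
  (v1,v7,v3) [-++] → (-0.118, -0.1456, 1.15)–(-1.475, -0.1456, 1.15)  len=1.3570
  (v5,v7,v1) [-+-] → (1.475, -0.1456, 1.15)–(-0.118, -0.1456, 1.15)  len=1.5930
  (v6,v4,v2) [+-+] → (1.475, -0.1456, -1.15)–(0.118, -0.1456, -1.15)  len=1.3570
  (v6,v5,v4) [+--] → (1.475, -0.1456, 0.092)–(1.475, -0.1456, -1.15)  len=1.2420
  (v7,v5,v6) [+-+] → (1.475, -0.1456, 1.15)–(1.475, -0.1456, 0.092)  len=1.0580

Chained into 1 loop(s):
  loop 1: 8 segments, perimeter = 10.5000
Total perimeter = 10.500

loops=1 perimeter=10.500


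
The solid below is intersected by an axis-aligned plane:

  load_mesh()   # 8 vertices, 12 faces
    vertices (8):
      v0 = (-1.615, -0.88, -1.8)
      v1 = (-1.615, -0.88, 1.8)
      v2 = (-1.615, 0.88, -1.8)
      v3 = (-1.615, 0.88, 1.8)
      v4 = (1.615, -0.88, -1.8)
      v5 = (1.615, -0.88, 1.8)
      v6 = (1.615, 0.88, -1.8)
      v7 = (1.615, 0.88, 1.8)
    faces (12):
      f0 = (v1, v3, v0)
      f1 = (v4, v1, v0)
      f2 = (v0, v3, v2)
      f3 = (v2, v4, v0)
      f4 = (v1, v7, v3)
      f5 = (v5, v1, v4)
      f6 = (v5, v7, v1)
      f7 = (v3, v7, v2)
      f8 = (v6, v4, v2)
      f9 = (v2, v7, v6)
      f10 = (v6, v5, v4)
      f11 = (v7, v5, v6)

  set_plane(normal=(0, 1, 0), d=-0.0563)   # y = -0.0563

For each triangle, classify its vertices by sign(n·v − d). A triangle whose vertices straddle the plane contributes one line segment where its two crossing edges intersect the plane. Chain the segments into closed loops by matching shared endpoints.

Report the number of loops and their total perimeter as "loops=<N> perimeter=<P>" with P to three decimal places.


loops=1 perimeter=13.660

Straddling triangles (8 of 12):
  (v1,v3,v0) [-+-] → (-1.615, -0.0563, 1.8)–(-1.615, -0.0563, -0.115159)  len=1.9152
  (v0,v3,v2) [-++] → (-1.615, -0.0563, -0.115159)–(-1.615, -0.0563, -1.8)  len=1.6848
  (v2,v4,v0) [+--] → (0.103323, -0.0563, -1.8)–(-1.615, -0.0563, -1.8)  len=1.7183
  (v1,v7,v3) [-++] → (-0.103323, -0.0563, 1.8)–(-1.615, -0.0563, 1.8)  len=1.5117
  (v5,v7,v1) [-+-] → (1.615, -0.0563, 1.8)–(-0.103323, -0.0563, 1.8)  len=1.7183
  (v6,v4,v2) [+-+] → (1.615, -0.0563, -1.8)–(0.103323, -0.0563, -1.8)  len=1.5117
  (v6,v5,v4) [+--] → (1.615, -0.0563, 0.115159)–(1.615, -0.0563, -1.8)  len=1.9152
  (v7,v5,v6) [+-+] → (1.615, -0.0563, 1.8)–(1.615, -0.0563, 0.115159)  len=1.6848

Chained into 1 loop(s):
  loop 1: 8 segments, perimeter = 13.6600
Total perimeter = 13.660


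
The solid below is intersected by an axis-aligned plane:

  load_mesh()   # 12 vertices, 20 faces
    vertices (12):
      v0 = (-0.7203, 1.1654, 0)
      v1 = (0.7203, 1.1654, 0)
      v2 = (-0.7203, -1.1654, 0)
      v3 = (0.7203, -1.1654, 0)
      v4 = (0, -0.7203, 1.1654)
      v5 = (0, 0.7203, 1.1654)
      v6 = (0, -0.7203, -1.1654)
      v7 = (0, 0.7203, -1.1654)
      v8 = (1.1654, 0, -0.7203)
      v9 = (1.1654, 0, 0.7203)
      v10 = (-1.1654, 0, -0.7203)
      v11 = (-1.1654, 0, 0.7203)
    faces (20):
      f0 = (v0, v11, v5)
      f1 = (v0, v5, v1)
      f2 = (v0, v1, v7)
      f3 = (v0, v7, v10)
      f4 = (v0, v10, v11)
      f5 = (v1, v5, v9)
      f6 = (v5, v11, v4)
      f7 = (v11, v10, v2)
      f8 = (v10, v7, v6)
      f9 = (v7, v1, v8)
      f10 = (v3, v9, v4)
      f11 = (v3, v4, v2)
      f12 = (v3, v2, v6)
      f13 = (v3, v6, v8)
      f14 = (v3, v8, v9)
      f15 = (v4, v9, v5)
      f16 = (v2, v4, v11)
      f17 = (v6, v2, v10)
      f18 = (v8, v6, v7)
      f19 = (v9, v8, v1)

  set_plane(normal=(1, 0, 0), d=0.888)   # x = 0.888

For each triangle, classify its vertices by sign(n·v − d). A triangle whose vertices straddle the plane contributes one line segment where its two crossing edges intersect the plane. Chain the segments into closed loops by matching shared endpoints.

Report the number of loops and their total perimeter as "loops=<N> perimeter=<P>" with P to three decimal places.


Straddling triangles (8 of 20):
  (v1,v5,v9) [--+] → (0.888, 0.171453, 0.826247)–(0.888, 0.726313, 0.271387)  len=0.7847
  (v7,v1,v8) [--+] → (0.888, 0.726313, -0.271387)–(0.888, 0.171453, -0.826247)  len=0.7847
  (v3,v9,v4) [-+-] → (0.888, -0.726313, 0.271387)–(0.888, -0.171453, 0.826247)  len=0.7847
  (v3,v6,v8) [--+] → (0.888, -0.171453, -0.826247)–(0.888, -0.726313, -0.271387)  len=0.7847
  (v3,v8,v9) [-++] → (0.888, -0.726313, -0.271387)–(0.888, -0.726313, 0.271387)  len=0.5428
  (v4,v9,v5) [-+-] → (0.888, -0.171453, 0.826247)–(0.888, 0.171453, 0.826247)  len=0.3429
  (v8,v6,v7) [+--] → (0.888, -0.171453, -0.826247)–(0.888, 0.171453, -0.826247)  len=0.3429
  (v9,v8,v1) [++-] → (0.888, 0.726313, -0.271387)–(0.888, 0.726313, 0.271387)  len=0.5428

Chained into 1 loop(s):
  loop 1: 8 segments, perimeter = 4.9101
Total perimeter = 4.910

loops=1 perimeter=4.910


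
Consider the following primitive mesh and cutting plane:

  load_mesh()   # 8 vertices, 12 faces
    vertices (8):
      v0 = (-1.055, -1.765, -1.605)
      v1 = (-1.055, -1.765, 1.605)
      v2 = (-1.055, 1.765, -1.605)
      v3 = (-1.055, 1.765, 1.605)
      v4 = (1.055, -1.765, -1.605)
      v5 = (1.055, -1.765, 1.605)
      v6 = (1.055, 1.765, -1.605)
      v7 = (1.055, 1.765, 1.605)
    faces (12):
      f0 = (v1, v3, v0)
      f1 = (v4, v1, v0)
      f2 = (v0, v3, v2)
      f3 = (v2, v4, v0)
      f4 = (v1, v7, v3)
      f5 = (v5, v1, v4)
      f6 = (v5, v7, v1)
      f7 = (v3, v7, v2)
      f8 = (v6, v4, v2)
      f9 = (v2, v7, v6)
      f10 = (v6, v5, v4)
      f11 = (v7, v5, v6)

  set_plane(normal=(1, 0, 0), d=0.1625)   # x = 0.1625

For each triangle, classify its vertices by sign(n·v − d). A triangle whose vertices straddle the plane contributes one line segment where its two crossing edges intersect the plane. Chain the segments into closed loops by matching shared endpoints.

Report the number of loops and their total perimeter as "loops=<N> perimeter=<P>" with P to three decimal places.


Straddling triangles (8 of 12):
  (v4,v1,v0) [+--] → (0.1625, -1.765, -0.247216)–(0.1625, -1.765, -1.605)  len=1.3578
  (v2,v4,v0) [-+-] → (0.1625, -0.27186, -1.605)–(0.1625, -1.765, -1.605)  len=1.4931
  (v1,v7,v3) [-+-] → (0.1625, 0.27186, 1.605)–(0.1625, 1.765, 1.605)  len=1.4931
  (v5,v1,v4) [+-+] → (0.1625, -1.765, 1.605)–(0.1625, -1.765, -0.247216)  len=1.8522
  (v5,v7,v1) [++-] → (0.1625, 0.27186, 1.605)–(0.1625, -1.765, 1.605)  len=2.0369
  (v3,v7,v2) [-+-] → (0.1625, 1.765, 1.605)–(0.1625, 1.765, 0.247216)  len=1.3578
  (v6,v4,v2) [++-] → (0.1625, -0.27186, -1.605)–(0.1625, 1.765, -1.605)  len=2.0369
  (v2,v7,v6) [-++] → (0.1625, 1.765, 0.247216)–(0.1625, 1.765, -1.605)  len=1.8522

Chained into 1 loop(s):
  loop 1: 8 segments, perimeter = 13.4800
Total perimeter = 13.480

loops=1 perimeter=13.480


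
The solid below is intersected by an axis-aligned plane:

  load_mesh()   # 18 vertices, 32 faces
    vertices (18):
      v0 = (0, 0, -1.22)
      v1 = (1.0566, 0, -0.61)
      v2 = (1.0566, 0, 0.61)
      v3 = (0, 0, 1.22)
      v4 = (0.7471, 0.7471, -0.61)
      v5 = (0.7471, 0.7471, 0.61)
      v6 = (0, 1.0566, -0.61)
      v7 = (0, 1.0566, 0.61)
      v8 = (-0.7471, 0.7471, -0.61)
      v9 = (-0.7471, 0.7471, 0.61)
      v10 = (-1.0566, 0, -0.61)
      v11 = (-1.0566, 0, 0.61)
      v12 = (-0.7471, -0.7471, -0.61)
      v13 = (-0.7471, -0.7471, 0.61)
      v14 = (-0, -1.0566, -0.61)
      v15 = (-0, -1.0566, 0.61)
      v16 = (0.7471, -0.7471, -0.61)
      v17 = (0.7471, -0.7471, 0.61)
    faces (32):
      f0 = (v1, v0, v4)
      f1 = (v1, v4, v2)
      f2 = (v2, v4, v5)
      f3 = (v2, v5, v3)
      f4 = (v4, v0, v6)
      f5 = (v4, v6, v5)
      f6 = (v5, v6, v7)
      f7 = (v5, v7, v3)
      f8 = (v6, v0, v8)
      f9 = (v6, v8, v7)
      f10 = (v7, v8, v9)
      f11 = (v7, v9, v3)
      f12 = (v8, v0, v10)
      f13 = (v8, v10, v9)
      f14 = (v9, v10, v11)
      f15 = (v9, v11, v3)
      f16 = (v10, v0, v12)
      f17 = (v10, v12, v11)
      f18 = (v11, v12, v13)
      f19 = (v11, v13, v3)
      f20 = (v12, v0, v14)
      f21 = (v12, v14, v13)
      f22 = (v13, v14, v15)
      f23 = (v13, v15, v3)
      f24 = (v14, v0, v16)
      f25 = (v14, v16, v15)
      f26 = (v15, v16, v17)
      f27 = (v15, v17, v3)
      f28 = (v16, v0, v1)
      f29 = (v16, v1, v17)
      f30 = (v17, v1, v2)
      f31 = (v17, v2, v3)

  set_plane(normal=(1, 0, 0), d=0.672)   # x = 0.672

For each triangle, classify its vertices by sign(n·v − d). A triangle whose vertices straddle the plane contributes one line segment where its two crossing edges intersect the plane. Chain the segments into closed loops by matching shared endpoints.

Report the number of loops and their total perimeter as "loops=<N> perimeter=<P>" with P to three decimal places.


Straddling triangles (12 of 32):
  (v1,v0,v4) [+-+] → (0.672, 0, -0.832039)–(0.672, 0.672, -0.671318)  len=0.6910
  (v2,v5,v3) [++-] → (0.672, 0.672, 0.671318)–(0.672, 0, 0.832039)  len=0.6910
  (v4,v0,v6) [+--] → (0.672, 0.672, -0.671318)–(0.672, 0.778212, -0.61)  len=0.1226
  (v4,v6,v5) [+-+] → (0.672, 0.778212, -0.61)–(0.672, 0.778212, 0.487363)  len=1.0974
  (v5,v6,v7) [+--] → (0.672, 0.778212, 0.487363)–(0.672, 0.778212, 0.61)  len=0.1226
  (v5,v7,v3) [+--] → (0.672, 0.778212, 0.61)–(0.672, 0.672, 0.671318)  len=0.1226
  (v14,v0,v16) [--+] → (0.672, -0.672, -0.671318)–(0.672, -0.778212, -0.61)  len=0.1226
  (v14,v16,v15) [-+-] → (0.672, -0.778212, -0.61)–(0.672, -0.778212, -0.487363)  len=0.1226
  (v15,v16,v17) [-++] → (0.672, -0.778212, -0.487363)–(0.672, -0.778212, 0.61)  len=1.0974
  (v15,v17,v3) [-+-] → (0.672, -0.778212, 0.61)–(0.672, -0.672, 0.671318)  len=0.1226
  (v16,v0,v1) [+-+] → (0.672, -0.672, -0.671318)–(0.672, 0, -0.832039)  len=0.6910
  (v17,v2,v3) [++-] → (0.672, 0, 0.832039)–(0.672, -0.672, 0.671318)  len=0.6910

Chained into 1 loop(s):
  loop 1: 12 segments, perimeter = 5.6944
Total perimeter = 5.694

loops=1 perimeter=5.694


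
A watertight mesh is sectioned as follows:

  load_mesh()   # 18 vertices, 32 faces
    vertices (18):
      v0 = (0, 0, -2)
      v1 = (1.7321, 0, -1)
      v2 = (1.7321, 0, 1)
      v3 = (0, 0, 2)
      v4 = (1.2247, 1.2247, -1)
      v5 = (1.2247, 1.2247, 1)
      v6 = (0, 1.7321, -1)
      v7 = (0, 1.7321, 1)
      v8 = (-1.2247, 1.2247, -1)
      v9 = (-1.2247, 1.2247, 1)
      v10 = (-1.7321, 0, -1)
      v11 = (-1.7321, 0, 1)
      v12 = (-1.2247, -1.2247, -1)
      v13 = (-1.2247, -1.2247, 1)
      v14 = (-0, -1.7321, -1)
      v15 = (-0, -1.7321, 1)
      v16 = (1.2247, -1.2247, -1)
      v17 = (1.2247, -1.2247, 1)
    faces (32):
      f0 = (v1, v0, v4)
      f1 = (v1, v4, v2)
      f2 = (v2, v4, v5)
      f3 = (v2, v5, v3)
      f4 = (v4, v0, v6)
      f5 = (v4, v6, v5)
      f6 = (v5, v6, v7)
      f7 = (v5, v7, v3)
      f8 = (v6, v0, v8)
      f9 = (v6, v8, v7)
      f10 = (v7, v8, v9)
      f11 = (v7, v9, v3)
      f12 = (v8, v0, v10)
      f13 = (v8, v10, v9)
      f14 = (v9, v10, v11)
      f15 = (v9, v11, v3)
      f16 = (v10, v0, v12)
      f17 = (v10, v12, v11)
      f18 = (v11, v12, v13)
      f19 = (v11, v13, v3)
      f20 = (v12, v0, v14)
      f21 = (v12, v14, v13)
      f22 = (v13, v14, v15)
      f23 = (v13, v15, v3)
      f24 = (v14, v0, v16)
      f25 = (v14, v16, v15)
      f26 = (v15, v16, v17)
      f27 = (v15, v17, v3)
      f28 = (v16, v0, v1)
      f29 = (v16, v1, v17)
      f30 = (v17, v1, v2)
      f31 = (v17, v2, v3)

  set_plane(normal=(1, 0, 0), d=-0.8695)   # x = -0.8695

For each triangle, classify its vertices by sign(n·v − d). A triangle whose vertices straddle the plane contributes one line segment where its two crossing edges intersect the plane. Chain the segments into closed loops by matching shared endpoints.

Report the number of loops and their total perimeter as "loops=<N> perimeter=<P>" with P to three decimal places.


loops=1 perimeter=9.896

Straddling triangles (12 of 32):
  (v6,v0,v8) [++-] → (-0.8695, 0.8695, -1.29003)–(-0.8695, 1.37186, -1)  len=0.5801
  (v6,v8,v7) [+-+] → (-0.8695, 1.37186, -1)–(-0.8695, 1.37186, -0.41994)  len=0.5801
  (v7,v8,v9) [+--] → (-0.8695, 1.37186, -0.41994)–(-0.8695, 1.37186, 1)  len=1.4199
  (v7,v9,v3) [+-+] → (-0.8695, 1.37186, 1)–(-0.8695, 0.8695, 1.29003)  len=0.5801
  (v8,v0,v10) [-+-] → (-0.8695, 0.8695, -1.29003)–(-0.8695, 0, -1.49801)  len=0.8940
  (v9,v11,v3) [--+] → (-0.8695, 0, 1.49801)–(-0.8695, 0.8695, 1.29003)  len=0.8940
  (v10,v0,v12) [-+-] → (-0.8695, 0, -1.49801)–(-0.8695, -0.8695, -1.29003)  len=0.8940
  (v11,v13,v3) [--+] → (-0.8695, -0.8695, 1.29003)–(-0.8695, 0, 1.49801)  len=0.8940
  (v12,v0,v14) [-++] → (-0.8695, -0.8695, -1.29003)–(-0.8695, -1.37186, -1)  len=0.5801
  (v12,v14,v13) [-+-] → (-0.8695, -1.37186, -1)–(-0.8695, -1.37186, 0.41994)  len=1.4199
  (v13,v14,v15) [-++] → (-0.8695, -1.37186, 0.41994)–(-0.8695, -1.37186, 1)  len=0.5801
  (v13,v15,v3) [-++] → (-0.8695, -1.37186, 1)–(-0.8695, -0.8695, 1.29003)  len=0.5801

Chained into 1 loop(s):
  loop 1: 12 segments, perimeter = 9.8964
Total perimeter = 9.896


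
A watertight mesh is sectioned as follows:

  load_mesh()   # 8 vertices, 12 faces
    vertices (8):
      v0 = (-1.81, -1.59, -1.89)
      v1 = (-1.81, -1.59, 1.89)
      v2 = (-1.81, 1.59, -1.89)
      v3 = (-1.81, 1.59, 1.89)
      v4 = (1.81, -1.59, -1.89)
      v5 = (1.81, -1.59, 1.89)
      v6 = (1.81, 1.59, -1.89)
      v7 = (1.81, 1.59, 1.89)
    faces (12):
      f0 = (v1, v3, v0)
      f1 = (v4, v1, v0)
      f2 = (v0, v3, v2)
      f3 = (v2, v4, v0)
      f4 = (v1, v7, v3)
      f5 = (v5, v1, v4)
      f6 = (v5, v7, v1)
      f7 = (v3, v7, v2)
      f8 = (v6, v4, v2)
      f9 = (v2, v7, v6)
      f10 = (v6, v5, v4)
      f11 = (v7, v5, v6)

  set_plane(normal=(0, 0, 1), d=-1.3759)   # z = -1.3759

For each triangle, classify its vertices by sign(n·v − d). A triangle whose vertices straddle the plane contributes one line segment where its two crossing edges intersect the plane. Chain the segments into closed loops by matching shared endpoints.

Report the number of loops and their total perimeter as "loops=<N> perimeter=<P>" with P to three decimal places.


Straddling triangles (8 of 12):
  (v1,v3,v0) [++-] → (-1.81, -1.1575, -1.3759)–(-1.81, -1.59, -1.3759)  len=0.4325
  (v4,v1,v0) [-+-] → (1.31766, -1.59, -1.3759)–(-1.81, -1.59, -1.3759)  len=3.1277
  (v0,v3,v2) [-+-] → (-1.81, -1.1575, -1.3759)–(-1.81, 1.59, -1.3759)  len=2.7475
  (v5,v1,v4) [++-] → (1.31766, -1.59, -1.3759)–(1.81, -1.59, -1.3759)  len=0.4923
  (v3,v7,v2) [++-] → (-1.31766, 1.59, -1.3759)–(-1.81, 1.59, -1.3759)  len=0.4923
  (v2,v7,v6) [-+-] → (-1.31766, 1.59, -1.3759)–(1.81, 1.59, -1.3759)  len=3.1277
  (v6,v5,v4) [-+-] → (1.81, 1.1575, -1.3759)–(1.81, -1.59, -1.3759)  len=2.7475
  (v7,v5,v6) [++-] → (1.81, 1.1575, -1.3759)–(1.81, 1.59, -1.3759)  len=0.4325

Chained into 1 loop(s):
  loop 1: 8 segments, perimeter = 13.6000
Total perimeter = 13.600

loops=1 perimeter=13.600


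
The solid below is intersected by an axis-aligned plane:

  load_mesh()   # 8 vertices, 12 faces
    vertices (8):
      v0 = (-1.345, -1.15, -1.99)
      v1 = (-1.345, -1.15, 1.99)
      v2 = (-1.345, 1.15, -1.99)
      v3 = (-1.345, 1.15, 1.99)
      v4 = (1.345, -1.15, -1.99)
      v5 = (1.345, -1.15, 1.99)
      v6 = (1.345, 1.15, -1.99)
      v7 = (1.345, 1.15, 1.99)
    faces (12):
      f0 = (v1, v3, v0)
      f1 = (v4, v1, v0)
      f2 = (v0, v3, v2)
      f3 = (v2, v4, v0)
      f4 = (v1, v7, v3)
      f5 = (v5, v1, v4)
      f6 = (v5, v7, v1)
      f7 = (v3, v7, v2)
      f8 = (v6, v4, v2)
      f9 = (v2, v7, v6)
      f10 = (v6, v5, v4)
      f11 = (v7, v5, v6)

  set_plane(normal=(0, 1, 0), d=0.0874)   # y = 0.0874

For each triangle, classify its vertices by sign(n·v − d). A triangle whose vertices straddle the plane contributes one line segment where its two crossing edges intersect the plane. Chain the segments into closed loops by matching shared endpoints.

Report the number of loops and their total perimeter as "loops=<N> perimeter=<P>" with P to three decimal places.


Straddling triangles (8 of 12):
  (v1,v3,v0) [-+-] → (-1.345, 0.0874, 1.99)–(-1.345, 0.0874, 0.15124)  len=1.8388
  (v0,v3,v2) [-++] → (-1.345, 0.0874, 0.15124)–(-1.345, 0.0874, -1.99)  len=2.1412
  (v2,v4,v0) [+--] → (-0.10222, 0.0874, -1.99)–(-1.345, 0.0874, -1.99)  len=1.2428
  (v1,v7,v3) [-++] → (0.10222, 0.0874, 1.99)–(-1.345, 0.0874, 1.99)  len=1.4472
  (v5,v7,v1) [-+-] → (1.345, 0.0874, 1.99)–(0.10222, 0.0874, 1.99)  len=1.2428
  (v6,v4,v2) [+-+] → (1.345, 0.0874, -1.99)–(-0.10222, 0.0874, -1.99)  len=1.4472
  (v6,v5,v4) [+--] → (1.345, 0.0874, -0.15124)–(1.345, 0.0874, -1.99)  len=1.8388
  (v7,v5,v6) [+-+] → (1.345, 0.0874, 1.99)–(1.345, 0.0874, -0.15124)  len=2.1412

Chained into 1 loop(s):
  loop 1: 8 segments, perimeter = 13.3400
Total perimeter = 13.340

loops=1 perimeter=13.340


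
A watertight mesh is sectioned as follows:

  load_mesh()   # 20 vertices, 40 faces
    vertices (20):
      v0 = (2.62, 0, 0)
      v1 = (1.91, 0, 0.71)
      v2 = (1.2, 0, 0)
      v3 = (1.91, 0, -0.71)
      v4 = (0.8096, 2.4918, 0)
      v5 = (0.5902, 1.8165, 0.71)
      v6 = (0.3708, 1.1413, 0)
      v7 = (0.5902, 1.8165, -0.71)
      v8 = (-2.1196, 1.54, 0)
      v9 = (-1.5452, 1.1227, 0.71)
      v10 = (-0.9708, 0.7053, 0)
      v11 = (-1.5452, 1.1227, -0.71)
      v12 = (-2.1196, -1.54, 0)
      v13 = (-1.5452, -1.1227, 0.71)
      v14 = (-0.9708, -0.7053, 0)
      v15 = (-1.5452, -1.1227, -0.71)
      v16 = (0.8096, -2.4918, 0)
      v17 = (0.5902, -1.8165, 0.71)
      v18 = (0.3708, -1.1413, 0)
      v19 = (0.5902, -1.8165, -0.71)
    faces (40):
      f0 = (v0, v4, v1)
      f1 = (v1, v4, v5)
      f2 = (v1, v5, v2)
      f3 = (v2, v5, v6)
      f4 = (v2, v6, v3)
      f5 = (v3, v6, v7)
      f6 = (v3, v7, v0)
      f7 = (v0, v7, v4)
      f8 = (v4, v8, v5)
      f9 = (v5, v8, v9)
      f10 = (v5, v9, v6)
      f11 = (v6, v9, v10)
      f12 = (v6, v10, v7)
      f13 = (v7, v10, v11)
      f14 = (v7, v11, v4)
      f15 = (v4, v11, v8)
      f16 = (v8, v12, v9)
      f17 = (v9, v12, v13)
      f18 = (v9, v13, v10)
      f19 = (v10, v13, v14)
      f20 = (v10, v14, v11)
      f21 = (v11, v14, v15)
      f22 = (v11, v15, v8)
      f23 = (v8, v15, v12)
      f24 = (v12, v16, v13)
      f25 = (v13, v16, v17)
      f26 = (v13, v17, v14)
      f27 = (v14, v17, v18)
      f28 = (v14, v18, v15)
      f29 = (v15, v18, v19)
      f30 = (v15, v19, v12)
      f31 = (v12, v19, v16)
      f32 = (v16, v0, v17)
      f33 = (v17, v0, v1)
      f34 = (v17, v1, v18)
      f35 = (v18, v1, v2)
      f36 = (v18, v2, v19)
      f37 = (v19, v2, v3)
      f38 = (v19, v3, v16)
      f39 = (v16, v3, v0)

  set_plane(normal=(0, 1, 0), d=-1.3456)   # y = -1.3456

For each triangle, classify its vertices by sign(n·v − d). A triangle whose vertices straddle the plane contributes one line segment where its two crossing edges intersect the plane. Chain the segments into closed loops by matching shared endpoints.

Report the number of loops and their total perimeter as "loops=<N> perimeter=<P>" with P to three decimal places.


Straddling triangles (16 of 40):
  (v8,v12,v9) [+-+] → (-2.1196, -1.3456, 0)–(-2.07766, -1.3456, 0.0518361)  len=0.0667
  (v9,v12,v13) [+-+] → (-2.07766, -1.3456, 0.0518361)–(-1.85201, -1.3456, 0.330755)  len=0.3588
  (v8,v15,v12) [++-] → (-1.85201, -1.3456, -0.330755)–(-2.1196, -1.3456, 0)  len=0.4254
  (v12,v16,v13) [--+] → (-1.16182, -1.3456, 0.594407)–(-1.85201, -1.3456, 0.330755)  len=0.7388
  (v13,v16,v17) [+--] → (-1.16182, -1.3456, 0.594407)–(-0.859151, -1.3456, 0.71)  len=0.3240
  (v13,v17,v14) [+-+] → (-0.859151, -1.3456, 0.71)–(-0.0713145, -1.3456, 0.409119)  len=0.8433
  (v14,v17,v18) [+-+] → (-0.0713145, -1.3456, 0.409119)–(0.437185, -1.3456, 0.21483)  len=0.5444
  (v15,v18,v19) [++-] → (0.437185, -1.3456, -0.21483)–(-0.859151, -1.3456, -0.71)  len=1.3877
  (v15,v19,v12) [+--] → (-0.859151, -1.3456, -0.71)–(-1.85201, -1.3456, -0.330755)  len=1.0628
  (v16,v0,v17) [-+-] → (1.64236, -1.3456, 0)–(1.11639, -1.3456, 0.525943)  len=0.7438
  (v17,v0,v1) [-++] → (1.11639, -1.3456, 0.525943)–(0.932338, -1.3456, 0.71)  len=0.2603
  (v17,v1,v18) [-++] → (0.932338, -1.3456, 0.71)–(0.437185, -1.3456, 0.21483)  len=0.7003
  (v18,v2,v19) [++-] → (0.748281, -1.3456, -0.525943)–(0.437185, -1.3456, -0.21483)  len=0.4400
  (v19,v2,v3) [-++] → (0.748281, -1.3456, -0.525943)–(0.932338, -1.3456, -0.71)  len=0.2603
  (v19,v3,v16) [-+-] → (0.932338, -1.3456, -0.71)–(1.31577, -1.3456, -0.326592)  len=0.5422
  (v16,v3,v0) [-++] → (1.31577, -1.3456, -0.326592)–(1.64236, -1.3456, 0)  len=0.4619

Chained into 1 loop(s):
  loop 1: 16 segments, perimeter = 9.1607
Total perimeter = 9.161

loops=1 perimeter=9.161


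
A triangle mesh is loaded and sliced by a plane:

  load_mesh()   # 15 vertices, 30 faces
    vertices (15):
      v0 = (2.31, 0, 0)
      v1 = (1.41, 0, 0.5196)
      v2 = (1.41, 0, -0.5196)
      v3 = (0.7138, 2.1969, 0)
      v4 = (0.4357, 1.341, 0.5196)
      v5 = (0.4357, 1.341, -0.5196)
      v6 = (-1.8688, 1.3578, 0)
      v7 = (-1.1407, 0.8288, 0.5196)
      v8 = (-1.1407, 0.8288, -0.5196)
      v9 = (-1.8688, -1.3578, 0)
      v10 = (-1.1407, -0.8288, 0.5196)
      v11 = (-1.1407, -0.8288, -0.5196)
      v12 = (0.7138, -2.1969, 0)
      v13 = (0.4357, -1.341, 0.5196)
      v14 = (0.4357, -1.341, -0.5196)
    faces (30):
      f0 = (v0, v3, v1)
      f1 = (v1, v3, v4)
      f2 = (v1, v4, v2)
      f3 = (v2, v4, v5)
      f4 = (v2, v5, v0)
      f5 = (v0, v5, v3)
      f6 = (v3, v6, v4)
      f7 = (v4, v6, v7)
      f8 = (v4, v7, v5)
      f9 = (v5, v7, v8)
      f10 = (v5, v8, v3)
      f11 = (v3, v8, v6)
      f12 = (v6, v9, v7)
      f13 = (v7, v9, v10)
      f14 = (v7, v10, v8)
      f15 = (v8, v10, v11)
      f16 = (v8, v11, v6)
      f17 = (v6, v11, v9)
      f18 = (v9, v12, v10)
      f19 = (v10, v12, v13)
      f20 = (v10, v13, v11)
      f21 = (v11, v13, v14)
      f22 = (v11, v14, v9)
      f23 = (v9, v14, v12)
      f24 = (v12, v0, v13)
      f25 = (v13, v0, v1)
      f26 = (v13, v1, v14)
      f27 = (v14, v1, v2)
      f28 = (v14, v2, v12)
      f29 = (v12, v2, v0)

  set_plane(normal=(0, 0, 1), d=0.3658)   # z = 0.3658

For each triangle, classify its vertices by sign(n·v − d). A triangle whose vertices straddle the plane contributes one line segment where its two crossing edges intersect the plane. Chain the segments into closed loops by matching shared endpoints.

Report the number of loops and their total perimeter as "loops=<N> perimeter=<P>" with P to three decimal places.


loops=2 perimeter=18.141

Straddling triangles (20 of 30):
  (v0,v3,v1) [--+] → (1.20393, 0.650276, 0.3658)–(1.6764, 0, 0.3658)  len=0.8038
  (v1,v3,v4) [+-+] → (1.20393, 0.650276, 0.3658)–(0.518017, 1.59434, 0.3658)  len=1.1669
  (v1,v4,v2) [++-] → (0.579895, 1.14253, 0.3658)–(1.41, 0, 0.3658)  len=1.4123
  (v2,v4,v5) [-+-] → (0.579895, 1.14253, 0.3658)–(0.4357, 1.341, 0.3658)  len=0.2453
  (v3,v6,v4) [--+] → (-0.246425, 1.34597, 0.3658)–(0.518017, 1.59434, 0.3658)  len=0.8038
  (v4,v6,v7) [+-+] → (-0.246425, 1.34597, 0.3658)–(-1.35622, 0.985382, 0.3658)  len=1.1669
  (v4,v7,v5) [++-] → (-0.907395, 0.904605, 0.3658)–(0.4357, 1.341, 0.3658)  len=1.4122
  (v5,v7,v8) [-+-] → (-0.907395, 0.904605, 0.3658)–(-1.1407, 0.8288, 0.3658)  len=0.2453
  (v6,v9,v7) [--+] → (-1.35622, 0.181573, 0.3658)–(-1.35622, 0.985382, 0.3658)  len=0.8038
  (v7,v9,v10) [+-+] → (-1.35622, 0.181573, 0.3658)–(-1.35622, -0.985382, 0.3658)  len=1.1670
  (v7,v10,v8) [++-] → (-1.1407, -0.583478, 0.3658)–(-1.1407, 0.8288, 0.3658)  len=1.4123
  (v8,v10,v11) [-+-] → (-1.1407, -0.583478, 0.3658)–(-1.1407, -0.8288, 0.3658)  len=0.2453
  (v9,v12,v10) [--+] → (-0.591774, -1.23375, 0.3658)–(-1.35622, -0.985382, 0.3658)  len=0.8038
  (v10,v12,v13) [+-+] → (-0.591774, -1.23375, 0.3658)–(0.518017, -1.59434, 0.3658)  len=1.1669
  (v10,v13,v11) [++-] → (0.202395, -1.2652, 0.3658)–(-1.1407, -0.8288, 0.3658)  len=1.4122
  (v11,v13,v14) [-+-] → (0.202395, -1.2652, 0.3658)–(0.4357, -1.341, 0.3658)  len=0.2453
  (v12,v0,v13) [--+] → (0.990487, -0.944068, 0.3658)–(0.518017, -1.59434, 0.3658)  len=0.8038
  (v13,v0,v1) [+-+] → (0.990487, -0.944068, 0.3658)–(1.6764, 0, 0.3658)  len=1.1669
  (v13,v1,v14) [++-] → (1.26581, -0.198466, 0.3658)–(0.4357, -1.341, 0.3658)  len=1.4123
  (v14,v1,v2) [-+-] → (1.26581, -0.198466, 0.3658)–(1.41, 0, 0.3658)  len=0.2453

Chained into 2 loop(s):
  loop 1: 10 segments, perimeter = 9.8536
  loop 2: 10 segments, perimeter = 8.2878
Total perimeter = 18.141
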